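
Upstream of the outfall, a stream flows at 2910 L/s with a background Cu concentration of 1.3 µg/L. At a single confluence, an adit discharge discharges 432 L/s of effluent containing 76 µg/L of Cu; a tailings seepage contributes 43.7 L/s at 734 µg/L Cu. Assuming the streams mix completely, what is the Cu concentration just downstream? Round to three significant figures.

20.3 µg/L

Conservation of mass: C = (2910·1.300 + 432.0·76.00 + 43.70·734.0) / 3386 = 68690/3386 = 20.29 µg/L.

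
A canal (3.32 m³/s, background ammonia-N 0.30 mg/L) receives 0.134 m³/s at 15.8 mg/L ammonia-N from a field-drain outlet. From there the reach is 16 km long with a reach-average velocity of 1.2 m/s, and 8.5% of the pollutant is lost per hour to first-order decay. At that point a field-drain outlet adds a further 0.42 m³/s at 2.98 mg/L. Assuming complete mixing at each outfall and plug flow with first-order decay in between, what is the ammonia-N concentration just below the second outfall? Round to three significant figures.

0.901 mg/L

After mixing, C = (3.320·0.3000 + 0.1340·15.80) / 3.454 = 3.113/3.454 = 0.9013 mg/L; combined flow 3.454 m³/s.
Travel time t = 16·1000 / 1.2 = 13330 s = 3.704 h.
8.5%/h lost → k = −ln(1 − 0.085) = 0.08883 h⁻¹.
Decay over the reach: 0.9013·exp(−kt) = 0.9013·0.7196 = 0.6486 mg/L.
Second outfall: C = (3.454·0.6486 + 0.4200·2.980)/3.874 = 0.9014 mg/L.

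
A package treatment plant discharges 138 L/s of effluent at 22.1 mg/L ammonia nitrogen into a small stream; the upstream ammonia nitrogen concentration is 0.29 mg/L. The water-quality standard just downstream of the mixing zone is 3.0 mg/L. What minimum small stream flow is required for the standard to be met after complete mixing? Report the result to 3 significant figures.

Set C_mix = 3.0: (Q·0.2900 + 138.0·22.10) / (Q + 138.0) = 3.0
→ Q = 138.0·(22.10 − 3.0)/(3.0 − 0.2900) = 972.6 L/s.

973 L/s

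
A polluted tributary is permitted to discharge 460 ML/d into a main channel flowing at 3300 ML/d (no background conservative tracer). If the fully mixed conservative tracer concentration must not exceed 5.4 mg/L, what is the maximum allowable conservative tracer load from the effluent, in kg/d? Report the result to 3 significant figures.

Mass balance at the limit: 3300·0 + 460.0·Cₑ = 3760·5.4 → Cₑ = 44.14 mg/L.
460.0 ML/d = 5.324 m³/s. Load = 5.324 m³/s × 44.14 g/m³ × 86 400 s/d = 20300 kg/d.

20300 kg/d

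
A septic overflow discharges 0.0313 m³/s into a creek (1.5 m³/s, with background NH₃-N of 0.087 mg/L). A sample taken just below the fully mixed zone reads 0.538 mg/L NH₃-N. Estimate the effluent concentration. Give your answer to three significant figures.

Mass balance: 1.500·0.08700 + 0.03130·Cₑ = 1.531·0.5380
→ Cₑ = (1.531·0.5380 − 1.500·0.08700) / 0.03130 = 22.15 mg/L.

22.2 mg/L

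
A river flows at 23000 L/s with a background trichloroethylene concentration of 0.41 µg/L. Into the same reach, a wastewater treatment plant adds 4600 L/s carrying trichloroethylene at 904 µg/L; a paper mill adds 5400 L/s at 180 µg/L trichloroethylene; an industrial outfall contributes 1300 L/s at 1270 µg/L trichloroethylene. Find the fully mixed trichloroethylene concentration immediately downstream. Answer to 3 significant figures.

Conservation of mass: C = (23000·0.4100 + 4600·904.0 + 5400·180.0 + 1300·1270) / 34300 = 6791000/34300 = 198.0 µg/L.

198 µg/L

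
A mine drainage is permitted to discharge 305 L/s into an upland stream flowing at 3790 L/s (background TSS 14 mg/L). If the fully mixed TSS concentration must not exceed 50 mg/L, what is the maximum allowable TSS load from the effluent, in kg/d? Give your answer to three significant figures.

Mass balance at the limit: 3790·14.00 + 305.0·Cₑ = 4095·50 → Cₑ = 497.3 mg/L.
305.0 L/s = 0.3050 m³/s. Load = 0.3050 m³/s × 497.3 g/m³ × 86 400 s/d = 13110 kg/d.

13100 kg/d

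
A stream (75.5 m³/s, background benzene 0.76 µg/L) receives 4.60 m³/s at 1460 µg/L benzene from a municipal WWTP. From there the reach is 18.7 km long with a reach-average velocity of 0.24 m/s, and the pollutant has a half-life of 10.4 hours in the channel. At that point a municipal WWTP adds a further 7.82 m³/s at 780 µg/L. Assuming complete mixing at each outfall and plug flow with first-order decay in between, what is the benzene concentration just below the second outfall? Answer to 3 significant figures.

87.6 µg/L

Conservation of mass: C = (75.50·0.7600 + 4.600·1460) / 80.10 = 6773/80.10 = 84.56 µg/L; combined flow 80.10 m³/s.
Travel time t = 18.7·1000 / 0.24 = 77920 s = 21.64 h.
Half-life 10.4 h → k = ln 2 / 10.4 = 0.06665 h⁻¹ = 1.600 d⁻¹.
First-order decay: C = 84.56·exp(−k·t) = 84.56·0.2363 = 19.98 µg/L.
Second outfall: C = (80.10·19.98 + 7.820·780.0)/87.92 = 87.58 µg/L.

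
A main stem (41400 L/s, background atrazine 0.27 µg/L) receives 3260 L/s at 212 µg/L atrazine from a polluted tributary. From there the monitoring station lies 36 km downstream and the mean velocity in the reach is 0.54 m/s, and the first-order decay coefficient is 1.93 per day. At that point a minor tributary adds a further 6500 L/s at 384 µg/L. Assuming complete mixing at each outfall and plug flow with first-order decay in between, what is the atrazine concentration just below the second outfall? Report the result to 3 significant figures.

51.9 µg/L

Mixed concentration C = ΣQC/ΣQ = (41400·0.2700 + 3260·212.0) / 44660 = 702300/44660 = 15.73 µg/L; combined flow 44660 L/s.
Travel time t = 36·1000 / 0.54 = 66670 s = 18.52 h.
First-order decay: C = 15.73·exp(−k·t) = 15.73·0.2256 = 3.547 µg/L.
Second outfall: C = (44660·3.547 + 6500·384.0)/51160 = 51.88 µg/L.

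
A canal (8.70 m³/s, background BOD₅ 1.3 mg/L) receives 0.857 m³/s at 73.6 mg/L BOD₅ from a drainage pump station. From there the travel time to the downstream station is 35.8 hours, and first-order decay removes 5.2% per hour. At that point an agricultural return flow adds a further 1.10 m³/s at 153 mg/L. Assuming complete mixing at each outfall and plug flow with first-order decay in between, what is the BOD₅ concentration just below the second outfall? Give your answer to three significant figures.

16.8 mg/L

Mass balance: C = (8.700·1.300 + 0.8570·73.60) / 9.557 = 74.39/9.557 = 7.783 mg/L; combined flow 9.557 m³/s.
5.2%/h lost → k = −ln(1 − 0.052) = 0.05340 h⁻¹.
First-order decay: C = 7.783·exp(−k·t) = 7.783·0.1478 = 1.151 mg/L.
Second outfall: C = (9.557·1.151 + 1.100·153.0)/10.66 = 16.82 mg/L.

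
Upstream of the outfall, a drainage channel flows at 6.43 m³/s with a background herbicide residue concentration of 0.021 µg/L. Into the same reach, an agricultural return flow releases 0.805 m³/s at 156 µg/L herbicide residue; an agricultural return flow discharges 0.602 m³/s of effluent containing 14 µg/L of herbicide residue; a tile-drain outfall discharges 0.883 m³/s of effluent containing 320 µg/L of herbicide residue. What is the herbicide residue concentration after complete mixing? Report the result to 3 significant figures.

Mass balance: C = (6.430·0.02100 + 0.8050·156.0 + 0.6020·14.00 + 0.8830·320.0) / 8.720 = 416.7/8.720 = 47.79 µg/L.

47.8 µg/L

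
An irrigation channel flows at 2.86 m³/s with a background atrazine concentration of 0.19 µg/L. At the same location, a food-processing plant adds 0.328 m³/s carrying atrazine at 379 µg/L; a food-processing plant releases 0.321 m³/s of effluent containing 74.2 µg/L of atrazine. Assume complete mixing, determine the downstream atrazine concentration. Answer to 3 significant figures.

42.4 µg/L

Conservation of mass: C = (2.860·0.1900 + 0.3280·379.0 + 0.3210·74.20) / 3.509 = 148.7/3.509 = 42.37 µg/L.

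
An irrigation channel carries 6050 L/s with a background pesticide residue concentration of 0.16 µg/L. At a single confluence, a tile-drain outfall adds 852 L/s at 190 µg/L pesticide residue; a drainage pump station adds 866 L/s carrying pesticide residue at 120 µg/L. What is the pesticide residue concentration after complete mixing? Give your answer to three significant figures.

34.3 µg/L

Flow-weighted average: C = (6050·0.1600 + 852.0·190.0 + 866.0·120.0) / 7768 = 266800/7768 = 34.34 µg/L.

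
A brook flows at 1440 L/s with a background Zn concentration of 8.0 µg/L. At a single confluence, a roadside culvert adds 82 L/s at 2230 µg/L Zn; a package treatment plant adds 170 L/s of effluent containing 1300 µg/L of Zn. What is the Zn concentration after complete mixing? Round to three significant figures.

Conservation of mass: C = (1440·8.000 + 82.00·2230 + 170.0·1300) / 1692 = 415400/1692 = 245.5 µg/L.

245 µg/L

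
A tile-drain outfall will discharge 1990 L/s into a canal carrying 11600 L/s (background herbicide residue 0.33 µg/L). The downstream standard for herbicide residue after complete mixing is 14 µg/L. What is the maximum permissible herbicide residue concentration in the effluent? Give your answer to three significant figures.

93.7 µg/L

At the limit, (Qr·Cr + Qe·Cₑ)/(Qr + Qe) = 14:
Cₑ = (13590·14 − 11600·0.3300) / 1990 = 93.68 µg/L.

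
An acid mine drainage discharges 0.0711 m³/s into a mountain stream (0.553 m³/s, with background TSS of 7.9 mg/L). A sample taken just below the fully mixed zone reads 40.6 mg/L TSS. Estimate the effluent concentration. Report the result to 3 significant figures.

295 mg/L

Mass balance: 0.5530·7.900 + 0.07110·Cₑ = 0.6241·40.60
→ Cₑ = (0.6241·40.60 − 0.5530·7.900) / 0.07110 = 294.9 mg/L.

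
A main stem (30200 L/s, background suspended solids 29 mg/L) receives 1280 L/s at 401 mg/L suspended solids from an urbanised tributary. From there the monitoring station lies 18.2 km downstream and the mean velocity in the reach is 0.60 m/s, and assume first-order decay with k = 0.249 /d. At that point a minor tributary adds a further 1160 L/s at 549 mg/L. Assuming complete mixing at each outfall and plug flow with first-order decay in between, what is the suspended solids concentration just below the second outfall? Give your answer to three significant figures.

Flow-weighted average: C = (30200·29.00 + 1280·401.0) / 31480 = 1389000/31480 = 44.13 mg/L; combined flow 31480 L/s.
Travel time t = 18.2·1000 / 0.60 = 30330 s = 8.426 h.
First-order decay: C = 44.13·exp(−k·t) = 44.13·0.9163 = 40.43 mg/L.
At the second outfall, C = (31480·40.43 + 1160·549.0) / (31480 + 1160) = 58.51 mg/L.

58.5 mg/L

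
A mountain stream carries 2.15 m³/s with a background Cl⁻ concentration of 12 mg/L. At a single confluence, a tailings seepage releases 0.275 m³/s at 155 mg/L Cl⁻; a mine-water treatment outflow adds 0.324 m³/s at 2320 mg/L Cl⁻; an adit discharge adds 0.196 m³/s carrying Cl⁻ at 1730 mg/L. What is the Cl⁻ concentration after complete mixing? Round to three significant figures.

Mixed concentration C = ΣQC/ΣQ = (2.150·12.00 + 0.2750·155.0 + 0.3240·2320 + 0.1960·1730) / 2.945 = 1159/2.945 = 393.6 mg/L.

394 mg/L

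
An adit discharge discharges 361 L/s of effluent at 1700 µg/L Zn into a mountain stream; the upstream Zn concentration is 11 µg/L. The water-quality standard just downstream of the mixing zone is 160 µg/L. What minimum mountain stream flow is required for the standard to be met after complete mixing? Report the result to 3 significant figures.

3730 L/s

Set C_mix = 160: (Q·11.00 + 361.0·1700) / (Q + 361.0) = 160
→ Q = 361.0·(1700 − 160)/(160 − 11.00) = 3731 L/s.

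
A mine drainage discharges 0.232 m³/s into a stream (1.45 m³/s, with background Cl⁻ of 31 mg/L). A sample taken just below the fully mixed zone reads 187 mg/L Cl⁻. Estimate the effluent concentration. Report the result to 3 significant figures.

1160 mg/L

Mass balance: 1.450·31.00 + 0.2320·Cₑ = 1.682·187.0
→ Cₑ = (1.682·187.0 − 1.450·31.00) / 0.2320 = 1162 mg/L.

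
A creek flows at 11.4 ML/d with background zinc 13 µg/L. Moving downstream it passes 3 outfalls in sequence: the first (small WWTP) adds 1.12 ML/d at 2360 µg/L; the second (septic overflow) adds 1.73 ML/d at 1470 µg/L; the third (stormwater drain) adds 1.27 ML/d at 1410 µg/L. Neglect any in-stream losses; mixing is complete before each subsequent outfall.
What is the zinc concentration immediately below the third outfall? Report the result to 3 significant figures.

459 µg/L

Outfall 1: combined Q = 12.52 ML/d; C = (11.40·13.00 + 1.120·2360)/12.52 = 223.0 µg/L.
Outfall 2: combined Q = 14.25 ML/d; C = (12.52·223.0 + 1.730·1470)/14.25 = 374.4 µg/L.
Outfall 3: combined Q = 15.52 ML/d; C = (14.25·374.4 + 1.270·1410)/15.52 = 459.1 µg/L.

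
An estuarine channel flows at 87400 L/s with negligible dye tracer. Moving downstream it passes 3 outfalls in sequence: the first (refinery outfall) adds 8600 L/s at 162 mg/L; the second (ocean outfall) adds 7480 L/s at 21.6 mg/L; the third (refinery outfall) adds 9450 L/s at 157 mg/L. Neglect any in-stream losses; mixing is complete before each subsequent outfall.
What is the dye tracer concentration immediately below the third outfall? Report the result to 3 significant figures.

26.9 mg/L

Outfall 1: combined Q = 96000 L/s; C = (87400·0 + 8600·162.0)/96000 = 14.51 mg/L.
Outfall 2: combined Q = 103500 L/s; C = (96000·14.51 + 7480·21.60)/103500 = 15.02 mg/L.
Outfall 3: combined Q = 112900 L/s; C = (103500·15.02 + 9450·157.0)/112900 = 26.91 mg/L.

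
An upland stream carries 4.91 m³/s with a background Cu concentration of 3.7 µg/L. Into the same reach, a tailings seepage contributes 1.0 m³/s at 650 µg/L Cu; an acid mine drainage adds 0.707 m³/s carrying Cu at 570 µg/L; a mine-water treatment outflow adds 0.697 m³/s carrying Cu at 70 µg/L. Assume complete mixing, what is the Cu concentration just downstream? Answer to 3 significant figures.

After mixing, C = (4.910·3.700 + 1.000·650.0 + 0.7070·570.0 + 0.6970·70.00) / 7.314 = 1120/7.314 = 153.1 µg/L.

153 µg/L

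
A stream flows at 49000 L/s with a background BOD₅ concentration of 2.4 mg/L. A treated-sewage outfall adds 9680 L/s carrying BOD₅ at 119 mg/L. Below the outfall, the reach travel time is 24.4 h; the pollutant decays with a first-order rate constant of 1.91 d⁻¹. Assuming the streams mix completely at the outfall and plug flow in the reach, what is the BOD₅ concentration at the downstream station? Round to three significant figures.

3.10 mg/L

Mixed concentration C = ΣQC/ΣQ = (49000·2.400 + 9680·119.0) / 58680 = 1270000/58680 = 21.63 mg/L.
Applying C = C₀e^(−kt): 21.63 × 0.1434 = 3.103 mg/L.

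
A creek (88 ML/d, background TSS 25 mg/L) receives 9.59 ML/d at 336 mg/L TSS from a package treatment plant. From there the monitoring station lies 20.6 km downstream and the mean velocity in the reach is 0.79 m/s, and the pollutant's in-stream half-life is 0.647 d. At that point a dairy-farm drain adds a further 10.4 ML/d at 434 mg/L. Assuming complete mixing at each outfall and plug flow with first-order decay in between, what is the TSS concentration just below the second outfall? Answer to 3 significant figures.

Mass balance: C = (88.00·25.00 + 9.590·336.0) / 97.59 = 5422/97.59 = 55.56 mg/L; combined flow 97.59 ML/d.
Travel time t = 20.6·1000 / 0.79 = 26080 s = 7.243 h.
Half-life 0.647 d → k = ln 2 / 0.647 = 1.071 d⁻¹.
After decay, C = 55.56 × e^(−kt) = 55.56 × 0.7237 = 40.21 mg/L.
At the second outfall, C = (97.59·40.21 + 10.40·434.0) / (97.59 + 10.40) = 78.14 mg/L.

78.1 mg/L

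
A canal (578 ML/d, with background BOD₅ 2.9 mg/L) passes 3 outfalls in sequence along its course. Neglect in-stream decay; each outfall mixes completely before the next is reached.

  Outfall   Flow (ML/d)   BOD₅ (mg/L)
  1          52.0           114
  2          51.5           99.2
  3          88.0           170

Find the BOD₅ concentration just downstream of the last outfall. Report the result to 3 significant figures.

36.0 mg/L

Outfall 1: combined Q = 630.0 ML/d; C = (578.0·2.900 + 52.00·114.0)/630.0 = 12.07 mg/L.
Outfall 2: combined Q = 681.5 ML/d; C = (630.0·12.07 + 51.50·99.20)/681.5 = 18.65 mg/L.
Outfall 3: combined Q = 769.5 ML/d; C = (681.5·18.65 + 88.00·170.0)/769.5 = 35.96 mg/L.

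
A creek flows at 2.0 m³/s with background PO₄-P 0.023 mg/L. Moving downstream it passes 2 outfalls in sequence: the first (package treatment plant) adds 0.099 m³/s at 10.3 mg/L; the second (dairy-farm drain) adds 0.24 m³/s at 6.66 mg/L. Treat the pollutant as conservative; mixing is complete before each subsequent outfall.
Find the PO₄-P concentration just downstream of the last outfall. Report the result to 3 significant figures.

Outfall 1: combined Q = 2.099 m³/s; C = (2.000·0.02300 + 0.09900·10.30)/2.099 = 0.5077 mg/L.
Outfall 2: combined Q = 2.339 m³/s; C = (2.099·0.5077 + 0.2400·6.660)/2.339 = 1.139 mg/L.

1.14 mg/L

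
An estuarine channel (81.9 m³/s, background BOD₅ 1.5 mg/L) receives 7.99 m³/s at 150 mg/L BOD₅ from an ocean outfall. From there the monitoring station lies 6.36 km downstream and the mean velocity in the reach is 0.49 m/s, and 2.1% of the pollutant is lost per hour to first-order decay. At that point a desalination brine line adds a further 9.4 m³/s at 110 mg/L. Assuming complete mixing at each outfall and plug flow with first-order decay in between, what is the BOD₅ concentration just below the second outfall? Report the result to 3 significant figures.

22.7 mg/L

After mixing, C = (81.90·1.500 + 7.990·150.0) / 89.89 = 1321/89.89 = 14.70 mg/L; combined flow 89.89 m³/s.
Travel time t = 6.36·1000 / 0.49 = 12980 s = 3.605 h.
2.1%/h lost → k = −ln(1 − 0.021) = 0.02122 h⁻¹.
First-order decay: C = 14.70·exp(−k·t) = 14.70·0.9263 = 13.62 mg/L.
Second outfall: C = (89.89·13.62 + 9.400·110.0)/99.29 = 22.74 mg/L.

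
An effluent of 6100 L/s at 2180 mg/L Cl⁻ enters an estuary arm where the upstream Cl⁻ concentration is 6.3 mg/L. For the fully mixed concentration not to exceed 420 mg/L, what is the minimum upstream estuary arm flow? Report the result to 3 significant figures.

Set C_mix = 420: (Q·6.300 + 6100·2180) / (Q + 6100) = 420
→ Q = 6100·(2180 − 420)/(420 − 6.300) = 25950 L/s.

26000 L/s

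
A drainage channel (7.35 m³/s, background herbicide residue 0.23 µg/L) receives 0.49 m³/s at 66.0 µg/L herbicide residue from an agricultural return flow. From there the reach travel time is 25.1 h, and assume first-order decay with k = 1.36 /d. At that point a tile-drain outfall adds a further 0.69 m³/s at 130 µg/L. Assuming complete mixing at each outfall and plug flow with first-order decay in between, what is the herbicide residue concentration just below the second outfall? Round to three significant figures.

Mixed concentration C = ΣQC/ΣQ = (7.350·0.2300 + 0.4900·66.00) / 7.840 = 34.03/7.840 = 4.341 µg/L; combined flow 7.840 m³/s.
Decay over the reach: 4.341·exp(−kt) = 4.341·0.2412 = 1.047 µg/L.
At the second outfall, C = (7.840·1.047 + 0.6900·130.0) / (7.840 + 0.6900) = 11.48 µg/L.

11.5 µg/L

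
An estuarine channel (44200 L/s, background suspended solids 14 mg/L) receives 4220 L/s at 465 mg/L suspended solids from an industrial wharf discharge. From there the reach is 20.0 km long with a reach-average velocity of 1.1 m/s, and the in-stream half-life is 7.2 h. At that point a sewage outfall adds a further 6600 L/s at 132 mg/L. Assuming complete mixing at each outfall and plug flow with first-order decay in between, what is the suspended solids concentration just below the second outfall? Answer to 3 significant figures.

44.7 mg/L

Mass balance: C = (44200·14.00 + 4220·465.0) / 48420 = 2581000/48420 = 53.31 mg/L; combined flow 48420 L/s.
Travel time t = 20.0·1000 / 1.1 = 18180 s = 5.051 h.
Half-life 7.2 h → k = ln 2 / 7.2 = 0.09627 h⁻¹ = 2.310 d⁻¹.
First-order decay: C = 53.31·exp(−k·t) = 53.31·0.6149 = 32.78 mg/L.
At the second outfall, C = (48420·32.78 + 6600·132.0) / (48420 + 6600) = 44.68 mg/L.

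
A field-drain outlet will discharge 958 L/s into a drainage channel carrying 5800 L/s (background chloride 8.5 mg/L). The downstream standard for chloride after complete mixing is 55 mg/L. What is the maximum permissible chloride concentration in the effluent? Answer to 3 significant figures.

337 mg/L

At the limit, (Qr·Cr + Qe·Cₑ)/(Qr + Qe) = 55:
Cₑ = (6758·55 − 5800·8.500) / 958.0 = 336.5 mg/L.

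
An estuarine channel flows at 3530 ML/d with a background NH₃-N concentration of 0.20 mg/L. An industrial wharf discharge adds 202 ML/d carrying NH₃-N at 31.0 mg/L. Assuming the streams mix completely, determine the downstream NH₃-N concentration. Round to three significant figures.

1.87 mg/L

Mixed concentration C = ΣQC/ΣQ = (3530·0.2000 + 202.0·31.00) / 3732 = 6968/3732 = 1.867 mg/L.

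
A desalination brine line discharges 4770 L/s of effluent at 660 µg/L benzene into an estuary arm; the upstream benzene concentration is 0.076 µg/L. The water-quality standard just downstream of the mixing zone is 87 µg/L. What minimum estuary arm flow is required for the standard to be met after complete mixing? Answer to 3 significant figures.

31400 L/s

Set C_mix = 87: (Q·0.07600 + 4770·660.0) / (Q + 4770) = 87
→ Q = 4770·(660.0 − 87)/(87 − 0.07600) = 31440 L/s.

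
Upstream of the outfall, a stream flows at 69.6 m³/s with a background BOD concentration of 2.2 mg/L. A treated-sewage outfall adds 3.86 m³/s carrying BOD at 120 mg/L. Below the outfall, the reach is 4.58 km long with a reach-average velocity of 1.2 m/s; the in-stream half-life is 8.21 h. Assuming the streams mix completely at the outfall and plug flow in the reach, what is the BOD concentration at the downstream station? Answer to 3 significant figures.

Conservation of mass: C = (69.60·2.200 + 3.860·120.0) / 73.46 = 616.3/73.46 = 8.390 mg/L.
Travel time t = 4.58·1000 / 1.2 = 3817 s = 1.060 h.
Half-life 8.21 h → k = ln 2 / 8.21 = 0.08443 h⁻¹ = 2.026 d⁻¹.
First-order decay: C = 8.390·exp(−k·t) = 8.390·0.9144 = 7.672 mg/L.

7.67 mg/L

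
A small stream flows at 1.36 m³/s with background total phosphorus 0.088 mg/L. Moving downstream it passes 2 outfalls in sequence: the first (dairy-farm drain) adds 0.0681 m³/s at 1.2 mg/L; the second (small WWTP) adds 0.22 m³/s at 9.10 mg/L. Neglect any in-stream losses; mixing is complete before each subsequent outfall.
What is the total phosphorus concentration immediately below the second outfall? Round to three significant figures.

Below outfall 1: Q → 1.428 m³/s, C = (1.360·0.08800 + 0.06810·1.200)/1.428 = 0.1410 mg/L.
Below outfall 2: Q → 1.648 m³/s, C = (1.428·0.1410 + 0.2200·9.100)/1.648 = 1.337 mg/L.

1.34 mg/L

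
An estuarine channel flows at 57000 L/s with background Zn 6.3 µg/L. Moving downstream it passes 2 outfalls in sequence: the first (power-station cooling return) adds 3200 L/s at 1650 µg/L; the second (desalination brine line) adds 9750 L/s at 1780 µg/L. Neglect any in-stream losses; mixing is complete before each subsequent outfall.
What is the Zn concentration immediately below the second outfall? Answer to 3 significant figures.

329 µg/L

Outfall 1: combined Q = 60200 L/s; C = (57000·6.300 + 3200·1650)/60200 = 93.67 µg/L.
Outfall 2: combined Q = 69950 L/s; C = (60200·93.67 + 9750·1780)/69950 = 328.7 µg/L.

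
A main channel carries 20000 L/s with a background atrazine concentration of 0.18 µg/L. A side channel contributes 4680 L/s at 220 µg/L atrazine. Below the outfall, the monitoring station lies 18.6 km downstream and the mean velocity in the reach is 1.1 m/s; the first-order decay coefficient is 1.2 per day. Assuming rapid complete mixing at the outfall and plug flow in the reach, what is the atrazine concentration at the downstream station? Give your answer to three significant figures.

Mixed concentration C = ΣQC/ΣQ = (20000·0.1800 + 4680·220.0) / 24680 = 1033000/24680 = 41.86 µg/L.
Travel time t = 18.6·1000 / 1.1 = 16910 s = 4.697 h.
Applying C = C₀e^(−kt): 41.86 × 0.7907 = 33.10 µg/L.

33.1 µg/L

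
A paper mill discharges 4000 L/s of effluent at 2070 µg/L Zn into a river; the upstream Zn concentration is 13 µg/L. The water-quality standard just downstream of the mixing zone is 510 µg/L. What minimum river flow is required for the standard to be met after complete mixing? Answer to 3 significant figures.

Set C_mix = 510: (Q·13.00 + 4000·2070) / (Q + 4000) = 510
→ Q = 4000·(2070 − 510)/(510 − 13.00) = 12560 L/s.

12600 L/s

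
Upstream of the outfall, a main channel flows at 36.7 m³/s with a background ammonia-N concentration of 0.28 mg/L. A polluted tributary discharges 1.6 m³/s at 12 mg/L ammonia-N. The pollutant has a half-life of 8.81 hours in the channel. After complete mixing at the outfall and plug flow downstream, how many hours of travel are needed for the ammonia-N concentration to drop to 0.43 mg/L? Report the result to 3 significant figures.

Mixed concentration C = ΣQC/ΣQ = (36.70·0.2800 + 1.600·12.00) / 38.30 = 29.48/38.30 = 0.7696 mg/L.
Half-life 8.81 h → k = ln 2 / 8.81 = 0.07868 h⁻¹ = 1.888 d⁻¹.
0.7696·exp(−k·t) = 0.43 → t = ln(0.7696/0.43)/k = 26630 s = 7.399 h.

7.40 h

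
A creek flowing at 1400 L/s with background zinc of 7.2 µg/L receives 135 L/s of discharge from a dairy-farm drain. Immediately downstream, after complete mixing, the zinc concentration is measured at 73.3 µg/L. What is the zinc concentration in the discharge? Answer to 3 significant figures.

759 µg/L

Mass balance: 1400·7.200 + 135.0·Cₑ = 1535·73.30
→ Cₑ = (1535·73.30 − 1400·7.200) / 135.0 = 758.8 µg/L.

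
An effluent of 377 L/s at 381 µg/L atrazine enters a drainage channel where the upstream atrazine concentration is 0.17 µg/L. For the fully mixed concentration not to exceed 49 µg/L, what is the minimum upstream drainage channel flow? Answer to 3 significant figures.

Set C_mix = 49: (Q·0.1700 + 377.0·381.0) / (Q + 377.0) = 49
→ Q = 377.0·(381.0 − 49)/(49 − 0.1700) = 2563 L/s.

2560 L/s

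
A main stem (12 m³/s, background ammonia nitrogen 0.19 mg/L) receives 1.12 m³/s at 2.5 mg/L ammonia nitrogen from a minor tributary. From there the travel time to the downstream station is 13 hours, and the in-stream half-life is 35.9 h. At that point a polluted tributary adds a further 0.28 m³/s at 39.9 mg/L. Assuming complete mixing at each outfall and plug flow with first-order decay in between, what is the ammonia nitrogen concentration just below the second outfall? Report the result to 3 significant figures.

1.13 mg/L

Mass balance: C = (12.00·0.1900 + 1.120·2.500) / 13.12 = 5.080/13.12 = 0.3872 mg/L; combined flow 13.12 m³/s.
Half-life 35.9 h → k = ln 2 / 35.9 = 0.01931 h⁻¹ = 0.4634 d⁻¹.
First-order decay: C = 0.3872·exp(−k·t) = 0.3872·0.7780 = 0.3012 mg/L.
At the second outfall, C = (13.12·0.3012 + 0.2800·39.90) / (13.12 + 0.2800) = 1.129 mg/L.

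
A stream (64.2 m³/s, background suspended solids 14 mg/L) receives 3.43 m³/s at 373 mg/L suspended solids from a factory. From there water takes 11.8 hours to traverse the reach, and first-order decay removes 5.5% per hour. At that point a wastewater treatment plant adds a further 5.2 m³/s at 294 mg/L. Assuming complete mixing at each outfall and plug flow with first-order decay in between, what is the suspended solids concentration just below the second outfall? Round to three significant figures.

Mass balance: C = (64.20·14.00 + 3.430·373.0) / 67.63 = 2178/67.63 = 32.21 mg/L; combined flow 67.63 m³/s.
5.5%/h lost → k = −ln(1 − 0.055) = 0.05657 h⁻¹.
After decay, C = 32.21 × e^(−kt) = 32.21 × 0.5130 = 16.52 mg/L.
At the second outfall, C = (67.63·16.52 + 5.200·294.0) / (67.63 + 5.200) = 36.33 mg/L.

36.3 mg/L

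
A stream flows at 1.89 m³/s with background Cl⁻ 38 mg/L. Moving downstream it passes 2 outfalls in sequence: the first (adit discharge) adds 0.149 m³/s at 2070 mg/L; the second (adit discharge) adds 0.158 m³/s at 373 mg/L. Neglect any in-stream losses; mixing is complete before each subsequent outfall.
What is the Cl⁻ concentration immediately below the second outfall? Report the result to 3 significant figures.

200 mg/L

Below outfall 1: Q → 2.039 m³/s, C = (1.890·38.00 + 0.1490·2070)/2.039 = 186.5 mg/L.
Below outfall 2: Q → 2.197 m³/s, C = (2.039·186.5 + 0.1580·373.0)/2.197 = 199.9 mg/L.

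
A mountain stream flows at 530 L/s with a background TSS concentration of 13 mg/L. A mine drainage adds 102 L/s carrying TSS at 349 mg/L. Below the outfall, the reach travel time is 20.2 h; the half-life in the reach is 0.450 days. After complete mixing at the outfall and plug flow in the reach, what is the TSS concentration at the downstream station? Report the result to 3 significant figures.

18.4 mg/L

After mixing, C = (530.0·13.00 + 102.0·349.0) / 632.0 = 42490/632.0 = 67.23 mg/L.
Half-life 0.450 d → k = ln 2 / 0.450 = 1.540 d⁻¹.
After decay, C = 67.23 × e^(−kt) = 67.23 × 0.2735 = 18.39 mg/L.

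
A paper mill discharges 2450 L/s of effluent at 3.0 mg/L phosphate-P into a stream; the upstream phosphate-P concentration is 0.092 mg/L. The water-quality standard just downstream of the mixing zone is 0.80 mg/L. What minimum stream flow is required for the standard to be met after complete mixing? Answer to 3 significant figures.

7610 L/s

Set C_mix = 0.80: (Q·0.09200 + 2450·3.000) / (Q + 2450) = 0.80
→ Q = 2450·(3.000 − 0.80)/(0.80 − 0.09200) = 7613 L/s.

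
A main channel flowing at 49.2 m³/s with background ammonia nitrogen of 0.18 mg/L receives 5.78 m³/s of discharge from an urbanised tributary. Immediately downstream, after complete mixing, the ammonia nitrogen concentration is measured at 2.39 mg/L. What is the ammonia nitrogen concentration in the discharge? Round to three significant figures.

Mass balance: 49.20·0.1800 + 5.780·Cₑ = 54.98·2.390
→ Cₑ = (54.98·2.390 − 49.20·0.1800) / 5.780 = 21.20 mg/L.

21.2 mg/L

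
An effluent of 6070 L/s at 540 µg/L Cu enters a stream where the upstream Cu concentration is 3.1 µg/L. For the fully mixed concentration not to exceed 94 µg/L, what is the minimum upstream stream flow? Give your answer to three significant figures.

29800 L/s

Set C_mix = 94: (Q·3.100 + 6070·540.0) / (Q + 6070) = 94
→ Q = 6070·(540.0 − 94)/(94 − 3.100) = 29780 L/s.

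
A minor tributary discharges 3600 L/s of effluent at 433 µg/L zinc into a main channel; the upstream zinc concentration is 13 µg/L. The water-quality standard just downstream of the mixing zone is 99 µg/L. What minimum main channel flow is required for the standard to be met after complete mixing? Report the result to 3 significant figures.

Set C_mix = 99: (Q·13.00 + 3600·433.0) / (Q + 3600) = 99
→ Q = 3600·(433.0 − 99)/(99 − 13.00) = 13980 L/s.

14000 L/s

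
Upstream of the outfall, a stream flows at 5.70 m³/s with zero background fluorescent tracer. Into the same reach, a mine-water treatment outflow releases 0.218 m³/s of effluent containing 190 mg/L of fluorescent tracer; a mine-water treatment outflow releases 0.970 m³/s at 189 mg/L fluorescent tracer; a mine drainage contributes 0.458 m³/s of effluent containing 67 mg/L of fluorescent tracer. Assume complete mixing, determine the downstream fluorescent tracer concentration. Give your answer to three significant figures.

Mixed concentration C = ΣQC/ΣQ = (5.700·0 + 0.2180·190.0 + 0.9700·189.0 + 0.4580·67.00) / 7.346 = 255.4/7.346 = 34.77 mg/L.

34.8 mg/L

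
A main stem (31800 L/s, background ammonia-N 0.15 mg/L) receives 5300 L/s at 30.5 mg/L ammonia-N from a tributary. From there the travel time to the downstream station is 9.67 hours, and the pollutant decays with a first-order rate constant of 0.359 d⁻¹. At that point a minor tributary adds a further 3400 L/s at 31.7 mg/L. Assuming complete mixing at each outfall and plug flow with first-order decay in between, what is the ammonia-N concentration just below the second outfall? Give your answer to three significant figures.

Mass balance: C = (31800·0.1500 + 5300·30.50) / 37100 = 166400/37100 = 4.486 mg/L; combined flow 37100 L/s.
Applying C = C₀e^(−kt): 4.486 × 0.8653 = 3.882 mg/L.
Second outfall: C = (37100·3.882 + 3400·31.70)/40500 = 6.217 mg/L.

6.22 mg/L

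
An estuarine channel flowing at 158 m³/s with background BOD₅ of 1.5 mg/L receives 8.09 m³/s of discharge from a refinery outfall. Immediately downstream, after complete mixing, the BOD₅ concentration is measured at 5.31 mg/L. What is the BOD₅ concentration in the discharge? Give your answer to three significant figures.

Mass balance: 158.0·1.500 + 8.090·Cₑ = 166.1·5.310
→ Cₑ = (166.1·5.310 − 158.0·1.500) / 8.090 = 79.72 mg/L.

79.7 mg/L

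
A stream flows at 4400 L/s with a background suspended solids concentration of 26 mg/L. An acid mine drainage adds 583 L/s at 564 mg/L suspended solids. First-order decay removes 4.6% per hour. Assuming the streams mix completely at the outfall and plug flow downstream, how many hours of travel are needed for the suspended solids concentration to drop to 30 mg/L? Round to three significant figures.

Mass balance: C = (4400·26.00 + 583.0·564.0) / 4983 = 443200/4983 = 88.94 mg/L.
4.6%/h lost → k = −ln(1 − 0.046) = 0.04709 h⁻¹.
88.94·exp(−k·t) = 30 → t = ln(88.94/30)/k = 83080 s = 23.08 h.

23.1 h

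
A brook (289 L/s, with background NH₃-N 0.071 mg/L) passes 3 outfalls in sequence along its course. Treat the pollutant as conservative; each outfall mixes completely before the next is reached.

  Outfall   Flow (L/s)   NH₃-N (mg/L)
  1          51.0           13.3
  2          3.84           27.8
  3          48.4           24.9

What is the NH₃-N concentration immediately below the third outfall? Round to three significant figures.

Below outfall 1: Q → 340.0 L/s, C = (289.0·0.07100 + 51.00·13.30)/340.0 = 2.055 mg/L.
Below outfall 2: Q → 343.8 L/s, C = (340.0·2.055 + 3.840·27.80)/343.8 = 2.343 mg/L.
Below outfall 3: Q → 392.2 L/s, C = (343.8·2.343 + 48.40·24.90)/392.2 = 5.126 mg/L.

5.13 mg/L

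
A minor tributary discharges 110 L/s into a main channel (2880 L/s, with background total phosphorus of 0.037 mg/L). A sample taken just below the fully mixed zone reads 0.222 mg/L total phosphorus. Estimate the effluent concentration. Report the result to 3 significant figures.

Mass balance: 2880·0.03700 + 110.0·Cₑ = 2990·0.2220
→ Cₑ = (2990·0.2220 − 2880·0.03700) / 110.0 = 5.066 mg/L.

5.07 mg/L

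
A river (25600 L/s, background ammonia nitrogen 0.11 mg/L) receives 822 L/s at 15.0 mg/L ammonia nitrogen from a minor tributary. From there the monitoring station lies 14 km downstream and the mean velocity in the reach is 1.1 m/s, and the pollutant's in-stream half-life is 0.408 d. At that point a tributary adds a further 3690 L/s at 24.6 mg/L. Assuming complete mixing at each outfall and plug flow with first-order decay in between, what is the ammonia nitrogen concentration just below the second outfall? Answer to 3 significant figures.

Conservation of mass: C = (25600·0.1100 + 822.0·15.00) / 26420 = 15150/26420 = 0.5732 mg/L; combined flow 26420 L/s.
Travel time t = 14·1000 / 1.1 = 12730 s = 3.535 h.
Half-life 0.408 d → k = ln 2 / 0.408 = 1.699 d⁻¹.
Decay over the reach: 0.5732·exp(−kt) = 0.5732·0.7786 = 0.4463 mg/L.
Second outfall: C = (26420·0.4463 + 3690·24.60)/30110 = 3.406 mg/L.

3.41 mg/L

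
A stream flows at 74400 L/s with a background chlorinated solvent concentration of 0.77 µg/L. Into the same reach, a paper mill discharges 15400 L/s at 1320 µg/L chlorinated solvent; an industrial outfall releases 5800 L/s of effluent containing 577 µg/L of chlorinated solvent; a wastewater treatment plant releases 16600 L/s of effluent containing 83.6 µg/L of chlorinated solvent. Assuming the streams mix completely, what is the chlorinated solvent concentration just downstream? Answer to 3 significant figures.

224 µg/L

Mixed concentration C = ΣQC/ΣQ = (74400·0.7700 + 15400·1320 + 5800·577.0 + 16600·83.60) / 112200 = 25120000/112200 = 223.9 µg/L.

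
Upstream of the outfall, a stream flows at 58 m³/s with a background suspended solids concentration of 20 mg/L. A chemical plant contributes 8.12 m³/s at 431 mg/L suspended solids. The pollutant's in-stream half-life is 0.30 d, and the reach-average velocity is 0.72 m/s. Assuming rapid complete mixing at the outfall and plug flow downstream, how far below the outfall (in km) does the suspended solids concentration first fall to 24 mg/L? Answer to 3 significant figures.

29.0 km

Mixed concentration C = ΣQC/ΣQ = (58.00·20.00 + 8.120·431.0) / 66.12 = 4660/66.12 = 70.47 mg/L.
Half-life 0.30 d → k = ln 2 / 0.30 = 2.310 d⁻¹.
Set 70.47·exp(−k·t) = 24 → t = ln(70.47/24)/k = 40280 s = 11.19 h.
Distance = v·t = 0.72·40280 = 29000 m = 29.00 km.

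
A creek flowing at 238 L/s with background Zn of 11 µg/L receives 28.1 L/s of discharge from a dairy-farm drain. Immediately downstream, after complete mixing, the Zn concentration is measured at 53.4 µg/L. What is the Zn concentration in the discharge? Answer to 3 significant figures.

Mass balance: 238.0·11.00 + 28.10·Cₑ = 266.1·53.40
→ Cₑ = (266.1·53.40 − 238.0·11.00) / 28.10 = 412.5 µg/L.

413 µg/L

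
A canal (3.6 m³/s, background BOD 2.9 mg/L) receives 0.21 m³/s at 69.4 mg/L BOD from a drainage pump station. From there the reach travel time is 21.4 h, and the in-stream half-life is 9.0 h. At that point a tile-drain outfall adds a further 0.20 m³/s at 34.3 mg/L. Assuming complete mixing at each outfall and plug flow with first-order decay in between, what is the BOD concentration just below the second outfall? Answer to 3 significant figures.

After mixing, C = (3.600·2.900 + 0.2100·69.40) / 3.810 = 25.01/3.810 = 6.565 mg/L; combined flow 3.810 m³/s.
Half-life 9.0 h → k = ln 2 / 9.0 = 0.07702 h⁻¹ = 1.848 d⁻¹.
First-order decay: C = 6.565·exp(−k·t) = 6.565·0.1924 = 1.263 mg/L.
Second outfall: C = (3.810·1.263 + 0.2000·34.30)/4.010 = 2.911 mg/L.

2.91 mg/L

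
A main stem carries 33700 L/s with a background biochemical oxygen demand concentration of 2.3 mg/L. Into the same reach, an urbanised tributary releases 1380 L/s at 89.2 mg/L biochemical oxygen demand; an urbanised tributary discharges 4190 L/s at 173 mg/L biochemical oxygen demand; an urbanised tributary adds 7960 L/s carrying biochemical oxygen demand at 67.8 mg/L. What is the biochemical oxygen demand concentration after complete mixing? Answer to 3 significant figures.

31.0 mg/L

After mixing, C = (33700·2.300 + 1380·89.20 + 4190·173.0 + 7960·67.80) / 47230 = 1465000/47230 = 31.02 mg/L.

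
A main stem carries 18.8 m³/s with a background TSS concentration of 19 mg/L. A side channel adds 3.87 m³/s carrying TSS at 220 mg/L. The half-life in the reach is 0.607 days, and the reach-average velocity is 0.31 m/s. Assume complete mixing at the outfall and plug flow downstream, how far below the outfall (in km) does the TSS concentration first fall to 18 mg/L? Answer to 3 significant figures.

25.5 km

Mixed concentration C = ΣQC/ΣQ = (18.80·19.00 + 3.870·220.0) / 22.67 = 1209/22.67 = 53.31 mg/L.
Half-life 0.607 d → k = ln 2 / 0.607 = 1.142 d⁻¹.
Set 53.31·exp(−k·t) = 18 → t = ln(53.31/18)/k = 82150 s = 22.82 h.
Distance = v·t = 0.31·82150 = 25470 m = 25.47 km.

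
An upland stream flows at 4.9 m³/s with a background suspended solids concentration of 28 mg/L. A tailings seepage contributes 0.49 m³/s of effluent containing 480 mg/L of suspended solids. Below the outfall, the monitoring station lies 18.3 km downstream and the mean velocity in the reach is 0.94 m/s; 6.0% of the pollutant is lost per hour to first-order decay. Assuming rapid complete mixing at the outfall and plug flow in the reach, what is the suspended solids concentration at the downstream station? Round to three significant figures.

Mixed concentration C = ΣQC/ΣQ = (4.900·28.00 + 0.4900·480.0) / 5.390 = 372.4/5.390 = 69.09 mg/L.
Travel time t = 18.3·1000 / 0.94 = 19470 s = 5.408 h.
6.0%/h lost → k = −ln(1 − 0.06) = 0.06188 h⁻¹.
Decay over the reach: 69.09·exp(−kt) = 69.09·0.7156 = 49.44 mg/L.

49.4 mg/L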